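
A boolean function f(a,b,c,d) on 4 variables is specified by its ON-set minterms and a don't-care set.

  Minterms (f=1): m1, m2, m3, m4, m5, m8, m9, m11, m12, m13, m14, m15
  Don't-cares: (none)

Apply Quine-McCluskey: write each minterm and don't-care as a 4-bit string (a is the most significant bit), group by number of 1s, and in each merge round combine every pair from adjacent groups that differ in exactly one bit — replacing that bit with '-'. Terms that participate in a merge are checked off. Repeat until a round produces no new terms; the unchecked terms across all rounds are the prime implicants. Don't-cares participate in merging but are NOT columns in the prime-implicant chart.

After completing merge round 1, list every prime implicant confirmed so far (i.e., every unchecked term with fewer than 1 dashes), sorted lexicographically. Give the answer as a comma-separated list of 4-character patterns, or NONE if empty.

[col 0] 0001*, 0010*, 0011*, 0100*, 0101*, 1000*, 1001*, 1011*, 1100*, 1101*, 1110*, 1111*
[col 1] -001*, -011*, -100*, -101*, 0-01*, 00-1*, 001-, 010-*, 1-00*, 1-01*, 1-11*, 10-1*, 100-*, 11-0*, 11-1*, 110-*, 111-*
[col 2] --01, -0-1, -10-, 1--1, 1-0-, 11--
Prime implicants: --01, -0-1, -10-, 001-, 1--1, 1-0-, 11--

NONE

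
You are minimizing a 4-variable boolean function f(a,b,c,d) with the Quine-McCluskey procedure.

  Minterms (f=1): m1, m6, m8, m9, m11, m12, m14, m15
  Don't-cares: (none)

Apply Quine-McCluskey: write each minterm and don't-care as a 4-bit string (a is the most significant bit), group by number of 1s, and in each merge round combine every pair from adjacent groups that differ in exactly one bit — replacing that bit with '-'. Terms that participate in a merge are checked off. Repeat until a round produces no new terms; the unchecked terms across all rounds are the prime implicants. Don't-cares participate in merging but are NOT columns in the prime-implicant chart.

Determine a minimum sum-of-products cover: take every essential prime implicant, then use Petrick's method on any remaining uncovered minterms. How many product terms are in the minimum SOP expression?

size-2^0 implicants → 0001(✓)  0110(✓)  1000(✓)  1001(✓)  1011(✓)  1100(✓)  1110(✓)  1111(✓)
size-2^1 implicants → -001  -110  1-00  1-11  10-1  100-  11-0  111-
Unchecked terms (primes): -001, -110, 1-00, 1-11, 10-1, 100-, 11-0, 111-
Minterm coverage:
  m1 ⊆ -001 [E]
  m6 ⊆ -110 [E]
  m8 ⊆ 1-00,100-
  m9 ⊆ -001,10-1,100-
  m11 ⊆ 1-11,10-1
  m12 ⊆ 1-00,11-0
  m14 ⊆ -110,11-0,111-
  m15 ⊆ 1-11,111-
E = {-001, -110}
Petrick residual → 1-00, 1-11
Cover = b'c'd + bcd' + ac'd' + acd  |cover|=4

4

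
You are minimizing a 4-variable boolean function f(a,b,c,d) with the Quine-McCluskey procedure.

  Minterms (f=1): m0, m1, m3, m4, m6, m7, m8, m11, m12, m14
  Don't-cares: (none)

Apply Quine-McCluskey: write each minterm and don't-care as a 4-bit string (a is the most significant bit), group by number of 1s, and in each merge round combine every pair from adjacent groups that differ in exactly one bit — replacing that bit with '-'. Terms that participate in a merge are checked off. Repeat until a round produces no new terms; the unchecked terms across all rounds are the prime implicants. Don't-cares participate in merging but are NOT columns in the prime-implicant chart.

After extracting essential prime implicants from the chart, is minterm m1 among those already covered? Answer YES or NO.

Round 0: 0000✓ 0001✓ 0011✓ 0100✓ 0110✓ 0111✓ 1000✓ 1011✓ 1100✓ 1110✓
Round 1: -000✓ -011 -100✓ -110✓ 0-00✓ 0-11 00-1 000- 01-0✓ 011- 1-00✓ 11-0✓
Round 2: --00 -1-0
PIs = {--00, -011, -1-0, 0-11, 00-1, 000-, 011-}
Coverage chart:
  m0: --00,000-
  m1: 00-1,000-
  m3: -011,0-11,00-1
  m4: --00,-1-0
  m6: -1-0,011-
  m7: 0-11,011-
  m8: --00 ←essential
  m11: -011 ←essential
  m12: --00,-1-0
  m14: -1-0 ←essential
Essential: --00, -011, -1-0

NO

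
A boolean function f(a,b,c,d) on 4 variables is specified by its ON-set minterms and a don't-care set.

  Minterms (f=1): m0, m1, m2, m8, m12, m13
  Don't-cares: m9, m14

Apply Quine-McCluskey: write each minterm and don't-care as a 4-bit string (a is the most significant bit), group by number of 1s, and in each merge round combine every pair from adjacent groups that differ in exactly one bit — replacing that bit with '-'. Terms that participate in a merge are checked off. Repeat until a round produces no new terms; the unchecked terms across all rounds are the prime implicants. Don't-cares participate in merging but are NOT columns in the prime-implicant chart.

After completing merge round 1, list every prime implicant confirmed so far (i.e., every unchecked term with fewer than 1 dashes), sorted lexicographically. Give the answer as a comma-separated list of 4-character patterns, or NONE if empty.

NONE

Round 0: 0000✓ 0001✓ 0010✓ 1000✓ 1001✓ 1100✓ 1101✓ 1110✓
Round 1: -000✓ -001✓ 00-0 000-✓ 1-00✓ 1-01✓ 100-✓ 11-0 110-✓
Round 2: -00- 1-0-
PIs = {-00-, 00-0, 1-0-, 11-0}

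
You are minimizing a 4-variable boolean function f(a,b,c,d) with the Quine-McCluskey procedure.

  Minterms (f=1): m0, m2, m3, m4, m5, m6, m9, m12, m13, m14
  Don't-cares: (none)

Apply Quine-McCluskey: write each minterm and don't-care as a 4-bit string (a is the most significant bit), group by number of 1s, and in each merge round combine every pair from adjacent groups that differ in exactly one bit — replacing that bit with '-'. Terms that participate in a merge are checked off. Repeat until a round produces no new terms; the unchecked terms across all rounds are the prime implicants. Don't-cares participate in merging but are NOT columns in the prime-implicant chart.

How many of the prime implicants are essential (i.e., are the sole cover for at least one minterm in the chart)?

[col 0] 0000*, 0010*, 0011*, 0100*, 0101*, 0110*, 1001*, 1100*, 1101*, 1110*
[col 1] -100*, -101*, -110*, 0-00*, 0-10*, 00-0*, 001-, 01-0*, 010-*, 1-01, 11-0*, 110-*
[col 2] -1-0, -10-, 0--0
Prime implicants: -1-0, -10-, 0--0, 001-, 1-01
PI chart (minterm → PIs covering it):
  0 | 0--0  (sole → essential)
  2 | 0--0,001-
  3 | 001-  (sole → essential)
  4 | -1-0,-10-,0--0
  5 | -10-  (sole → essential)
  6 | -1-0,0--0
  9 | 1-01  (sole → essential)
  12 | -1-0,-10-
  13 | -10-,1-01
  14 | -1-0  (sole → essential)
Essential prime implicants: -1-0, -10-, 0--0, 001-, 1-01

5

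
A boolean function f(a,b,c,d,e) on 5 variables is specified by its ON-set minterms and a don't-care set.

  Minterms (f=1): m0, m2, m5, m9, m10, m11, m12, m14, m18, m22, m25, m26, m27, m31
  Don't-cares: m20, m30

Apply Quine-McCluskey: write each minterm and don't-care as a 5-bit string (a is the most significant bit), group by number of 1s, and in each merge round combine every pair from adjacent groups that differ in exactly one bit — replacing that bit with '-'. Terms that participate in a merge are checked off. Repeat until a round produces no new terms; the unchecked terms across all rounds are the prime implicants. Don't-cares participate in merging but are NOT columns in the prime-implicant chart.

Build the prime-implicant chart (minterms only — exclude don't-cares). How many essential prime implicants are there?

5

size-2^0 implicants → 00000(✓)  00010(✓)  00101  01001(✓)  01010(✓)  01011(✓)  01100(✓)  01110(✓)  10010(✓)  10100(✓)  10110(✓)  11001(✓)  11010(✓)  11011(✓)  11110(✓)  11111(✓)
size-2^1 implicants → -0010(✓)  -1001(✓)  -1010(✓)  -1011(✓)  -1110(✓)  0-010(✓)  000-0  01-10(✓)  010-1(✓)  0101-(✓)  011-0  1-010(✓)  1-110(✓)  10-10(✓)  101-0  11-10(✓)  11-11(✓)  110-1(✓)  1101-(✓)  1111-(✓)
size-2^2 implicants → --010  -1-10  -10-1  -101-  1--10  11-1-
Unchecked terms (primes): --010, -1-10, -10-1, -101-, 000-0, 00101, 011-0, 1--10, 101-0, 11-1-
Minterm coverage:
  m0 ⊆ 000-0 [E]
  m2 ⊆ --010,000-0
  m5 ⊆ 00101 [E]
  m9 ⊆ -10-1 [E]
  m10 ⊆ --010,-1-10,-101-
  m11 ⊆ -10-1,-101-
  m12 ⊆ 011-0 [E]
  m14 ⊆ -1-10,011-0
  m18 ⊆ --010,1--10
  m22 ⊆ 1--10,101-0
  m25 ⊆ -10-1 [E]
  m26 ⊆ --010,-1-10,-101-,1--10,11-1-
  m27 ⊆ -10-1,-101-,11-1-
  m31 ⊆ 11-1- [E]
E = {-10-1, 000-0, 00101, 011-0, 11-1-}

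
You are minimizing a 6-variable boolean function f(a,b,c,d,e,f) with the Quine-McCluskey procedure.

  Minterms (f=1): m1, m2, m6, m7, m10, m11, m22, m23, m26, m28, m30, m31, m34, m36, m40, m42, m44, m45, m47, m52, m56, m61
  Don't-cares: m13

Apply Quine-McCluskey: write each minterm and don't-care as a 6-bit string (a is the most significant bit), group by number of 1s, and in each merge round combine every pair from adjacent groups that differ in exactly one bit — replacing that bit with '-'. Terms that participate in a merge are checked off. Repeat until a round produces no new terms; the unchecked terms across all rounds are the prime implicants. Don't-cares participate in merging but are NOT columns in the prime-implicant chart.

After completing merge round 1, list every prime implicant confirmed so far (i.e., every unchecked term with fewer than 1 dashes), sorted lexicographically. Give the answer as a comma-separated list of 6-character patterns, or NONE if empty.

[col 0] 000001, 000010*, 000110*, 000111*, 001010*, 001011*, 001101*, 010110*, 010111*, 011010*, 011100*, 011110*, 011111*, 100010*, 100100*, 101000*, 101010*, 101100*, 101101*, 101111*, 110100*, 111000*, 111101*
[col 1] -00010*, -01010*, -01101, 0-0110*, 0-0111*, 0-1010, 00-010*, 000-10, 00011-*, 00101-, 01-110*, 01-111*, 01011-*, 011-10, 0111-0, 01111-*, 1-0100, 1-1000, 1-1101, 10-010*, 10-100, 101-00, 1010-0, 1011-1, 10110-
[col 2] -0-010, 0-011-, 01-11-
Prime implicants: -0-010, -01101, 0-011-, 0-1010, 000-10, 000001, 00101-, 01-11-, 011-10, 0111-0, 1-0100, 1-1000, 1-1101, 10-100, 101-00, 1010-0, 1011-1, 10110-

000001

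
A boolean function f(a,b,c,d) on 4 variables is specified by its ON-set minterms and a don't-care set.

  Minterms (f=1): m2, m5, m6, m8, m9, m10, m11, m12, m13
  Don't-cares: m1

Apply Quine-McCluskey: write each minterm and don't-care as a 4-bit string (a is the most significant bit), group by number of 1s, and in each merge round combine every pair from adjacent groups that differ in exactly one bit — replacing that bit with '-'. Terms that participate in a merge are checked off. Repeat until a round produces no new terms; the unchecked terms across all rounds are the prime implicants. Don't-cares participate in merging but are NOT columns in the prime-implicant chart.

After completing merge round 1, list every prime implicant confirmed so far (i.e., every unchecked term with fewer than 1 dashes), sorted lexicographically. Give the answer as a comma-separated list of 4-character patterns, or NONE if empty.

NONE

[col 0] 0001*, 0010*, 0101*, 0110*, 1000*, 1001*, 1010*, 1011*, 1100*, 1101*
[col 1] -001*, -010, -101*, 0-01*, 0-10, 1-00*, 1-01*, 10-0*, 10-1*, 100-*, 101-*, 110-*
[col 2] --01, 1-0-, 10--
Prime implicants: --01, -010, 0-10, 1-0-, 10--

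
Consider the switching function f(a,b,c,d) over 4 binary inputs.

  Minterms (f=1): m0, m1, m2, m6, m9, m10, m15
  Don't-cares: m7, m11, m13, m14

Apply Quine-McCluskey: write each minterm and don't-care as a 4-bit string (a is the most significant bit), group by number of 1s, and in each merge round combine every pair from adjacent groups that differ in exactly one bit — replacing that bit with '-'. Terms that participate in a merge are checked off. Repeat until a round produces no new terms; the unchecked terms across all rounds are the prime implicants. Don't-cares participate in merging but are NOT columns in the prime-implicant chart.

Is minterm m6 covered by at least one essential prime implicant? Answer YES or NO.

NO

size-2^0 implicants → 0000(✓)  0001(✓)  0010(✓)  0110(✓)  0111(✓)  1001(✓)  1010(✓)  1011(✓)  1101(✓)  1110(✓)  1111(✓)
size-2^1 implicants → -001  -010(✓)  -110(✓)  -111(✓)  0-10(✓)  00-0  000-  011-(✓)  1-01(✓)  1-10(✓)  1-11(✓)  10-1(✓)  101-(✓)  11-1(✓)  111-(✓)
size-2^2 implicants → --10  -11-  1--1  1-1-
Unchecked terms (primes): --10, -001, -11-, 00-0, 000-, 1--1, 1-1-
Minterm coverage:
  m0 ⊆ 00-0,000-
  m1 ⊆ -001,000-
  m2 ⊆ --10,00-0
  m6 ⊆ --10,-11-
  m9 ⊆ -001,1--1
  m10 ⊆ --10,1-1-
  m15 ⊆ -11-,1--1,1-1-
(no essential prime implicants)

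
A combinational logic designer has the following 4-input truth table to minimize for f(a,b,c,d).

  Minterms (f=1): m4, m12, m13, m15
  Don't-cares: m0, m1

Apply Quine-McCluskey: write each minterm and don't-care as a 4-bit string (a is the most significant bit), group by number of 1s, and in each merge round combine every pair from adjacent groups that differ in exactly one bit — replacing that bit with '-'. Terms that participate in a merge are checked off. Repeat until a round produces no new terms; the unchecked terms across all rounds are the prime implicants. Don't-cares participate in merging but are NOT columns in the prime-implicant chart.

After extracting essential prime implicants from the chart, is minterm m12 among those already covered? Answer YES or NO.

Round 0: 0000✓ 0001✓ 0100✓ 1100✓ 1101✓ 1111✓
Round 1: -100 0-00 000- 11-1 110-
PIs = {-100, 0-00, 000-, 11-1, 110-}
Coverage chart:
  m4: -100,0-00
  m12: -100,110-
  m13: 11-1,110-
  m15: 11-1 ←essential
Essential: 11-1

NO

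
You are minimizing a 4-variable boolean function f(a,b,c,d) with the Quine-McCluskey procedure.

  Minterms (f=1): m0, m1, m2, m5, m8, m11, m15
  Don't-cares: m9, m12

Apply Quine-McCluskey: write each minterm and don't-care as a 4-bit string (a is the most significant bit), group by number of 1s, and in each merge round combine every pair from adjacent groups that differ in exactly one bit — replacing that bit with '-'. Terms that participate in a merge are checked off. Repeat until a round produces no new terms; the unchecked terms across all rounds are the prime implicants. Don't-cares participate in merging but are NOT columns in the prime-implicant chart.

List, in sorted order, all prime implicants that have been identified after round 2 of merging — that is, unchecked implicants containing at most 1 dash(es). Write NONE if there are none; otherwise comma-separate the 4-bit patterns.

0-01, 00-0, 1-00, 1-11, 10-1

[col 0] 0000*, 0001*, 0010*, 0101*, 1000*, 1001*, 1011*, 1100*, 1111*
[col 1] -000*, -001*, 0-01, 00-0, 000-*, 1-00, 1-11, 10-1, 100-*
[col 2] -00-
Prime implicants: -00-, 0-01, 00-0, 1-00, 1-11, 10-1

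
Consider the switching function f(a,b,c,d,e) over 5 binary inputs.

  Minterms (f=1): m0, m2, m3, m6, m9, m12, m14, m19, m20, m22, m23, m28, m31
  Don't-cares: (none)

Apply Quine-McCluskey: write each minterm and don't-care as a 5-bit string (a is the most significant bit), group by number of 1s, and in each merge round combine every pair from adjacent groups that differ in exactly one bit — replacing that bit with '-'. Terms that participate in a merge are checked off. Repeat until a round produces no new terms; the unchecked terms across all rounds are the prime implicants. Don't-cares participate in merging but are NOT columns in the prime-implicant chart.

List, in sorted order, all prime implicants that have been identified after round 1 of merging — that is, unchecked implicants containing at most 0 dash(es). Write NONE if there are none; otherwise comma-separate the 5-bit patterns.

size-2^0 implicants → 00000(✓)  00010(✓)  00011(✓)  00110(✓)  01001  01100(✓)  01110(✓)  10011(✓)  10100(✓)  10110(✓)  10111(✓)  11100(✓)  11111(✓)
size-2^1 implicants → -0011  -0110  -1100  0-110  00-10  000-0  0001-  011-0  1-100  1-111  10-11  101-0  1011-
Unchecked terms (primes): -0011, -0110, -1100, 0-110, 00-10, 000-0, 0001-, 01001, 011-0, 1-100, 1-111, 10-11, 101-0, 1011-

01001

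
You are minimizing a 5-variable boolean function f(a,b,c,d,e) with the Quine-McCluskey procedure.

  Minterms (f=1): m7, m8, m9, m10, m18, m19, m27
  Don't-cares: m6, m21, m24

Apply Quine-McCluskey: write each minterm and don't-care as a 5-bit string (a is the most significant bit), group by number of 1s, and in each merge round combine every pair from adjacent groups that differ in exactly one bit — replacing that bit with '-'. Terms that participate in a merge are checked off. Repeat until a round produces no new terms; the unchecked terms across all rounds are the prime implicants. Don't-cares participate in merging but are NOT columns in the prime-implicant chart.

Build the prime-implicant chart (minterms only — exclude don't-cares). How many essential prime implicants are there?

size-2^0 implicants → 00110(✓)  00111(✓)  01000(✓)  01001(✓)  01010(✓)  10010(✓)  10011(✓)  10101  11000(✓)  11011(✓)
size-2^1 implicants → -1000  0011-  010-0  0100-  1-011  1001-
Unchecked terms (primes): -1000, 0011-, 010-0, 0100-, 1-011, 1001-, 10101
Minterm coverage:
  m7 ⊆ 0011- [E]
  m8 ⊆ -1000,010-0,0100-
  m9 ⊆ 0100- [E]
  m10 ⊆ 010-0 [E]
  m18 ⊆ 1001- [E]
  m19 ⊆ 1-011,1001-
  m27 ⊆ 1-011 [E]
E = {0011-, 010-0, 0100-, 1-011, 1001-}

5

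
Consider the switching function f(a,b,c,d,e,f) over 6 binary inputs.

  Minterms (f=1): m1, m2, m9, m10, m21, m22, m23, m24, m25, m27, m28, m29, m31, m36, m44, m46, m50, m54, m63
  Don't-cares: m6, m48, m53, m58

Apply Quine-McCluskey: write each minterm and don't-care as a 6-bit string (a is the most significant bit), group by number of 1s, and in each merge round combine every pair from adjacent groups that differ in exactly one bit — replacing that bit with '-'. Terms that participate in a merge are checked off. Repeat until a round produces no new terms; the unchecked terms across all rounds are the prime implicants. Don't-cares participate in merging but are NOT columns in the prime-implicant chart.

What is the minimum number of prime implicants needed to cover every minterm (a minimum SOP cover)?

10

[col 0] 000001*, 000010*, 000110*, 001001*, 001010*, 010101*, 010110*, 010111*, 011000*, 011001*, 011011*, 011100*, 011101*, 011111*, 100100*, 101100*, 101110*, 110000*, 110010*, 110101*, 110110*, 111010*, 111111*
[col 1] -10101, -10110, -11111, 0-0110, 0-1001, 00-001, 00-010, 000-10, 01-101*, 01-111*, 0101-1*, 01011-, 011-00*, 011-01*, 011-11*, 0110-1*, 01100-*, 0111-1*, 01110-*, 10-100, 1011-0, 11-010, 110-10, 1100-0
[col 2] 01-1-1, 011--1, 011-0-
Prime implicants: -10101, -10110, -11111, 0-0110, 0-1001, 00-001, 00-010, 000-10, 01-1-1, 01011-, 011--1, 011-0-, 10-100, 1011-0, 11-010, 110-10, 1100-0
PI chart (minterm → PIs covering it):
  1 | 00-001  (sole → essential)
  2 | 00-010,000-10
  9 | 0-1001,00-001
  10 | 00-010  (sole → essential)
  21 | -10101,01-1-1
  22 | -10110,0-0110,01011-
  23 | 01-1-1,01011-
  24 | 011-0-  (sole → essential)
  25 | 0-1001,011--1,011-0-
  27 | 011--1  (sole → essential)
  28 | 011-0-  (sole → essential)
  29 | 01-1-1,011--1,011-0-
  31 | -11111,01-1-1,011--1
  36 | 10-100  (sole → essential)
  44 | 10-100,1011-0
  46 | 1011-0  (sole → essential)
  50 | 11-010,110-10,1100-0
  54 | -10110,110-10
  63 | -11111  (sole → essential)
Essential prime implicants: -11111, 00-001, 00-010, 011--1, 011-0-, 10-100, 1011-0
Petrick residual → -10101, 01011-, 110-10
Minimum SOP uses 10 PIs: bc'de'f + bcdef + a'b'd'e'f + a'b'd'ef' + a'bc'de + a'bcf + a'bce' + ab'de'f' + ab'cdf' + abc'ef'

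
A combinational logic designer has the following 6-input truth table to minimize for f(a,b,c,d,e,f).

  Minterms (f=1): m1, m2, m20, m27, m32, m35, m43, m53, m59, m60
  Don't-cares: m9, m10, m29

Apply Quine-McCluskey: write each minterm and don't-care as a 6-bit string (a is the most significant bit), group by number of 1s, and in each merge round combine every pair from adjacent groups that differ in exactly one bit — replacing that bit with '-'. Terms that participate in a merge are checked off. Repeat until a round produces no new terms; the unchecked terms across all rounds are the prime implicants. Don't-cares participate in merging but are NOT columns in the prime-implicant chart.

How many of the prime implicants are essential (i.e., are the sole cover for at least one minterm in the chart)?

[col 0] 000001*, 000010*, 001001*, 001010*, 010100, 011011*, 011101, 100000, 100011*, 101011*, 110101, 111011*, 111100
[col 1] -11011, 00-001, 00-010, 1-1011, 10-011
Prime implicants: -11011, 00-001, 00-010, 010100, 011101, 1-1011, 10-011, 100000, 110101, 111100
PI chart (minterm → PIs covering it):
  1 | 00-001  (sole → essential)
  2 | 00-010  (sole → essential)
  20 | 010100  (sole → essential)
  27 | -11011  (sole → essential)
  32 | 100000  (sole → essential)
  35 | 10-011  (sole → essential)
  43 | 1-1011,10-011
  53 | 110101  (sole → essential)
  59 | -11011,1-1011
  60 | 111100  (sole → essential)
Essential prime implicants: -11011, 00-001, 00-010, 010100, 10-011, 100000, 110101, 111100

8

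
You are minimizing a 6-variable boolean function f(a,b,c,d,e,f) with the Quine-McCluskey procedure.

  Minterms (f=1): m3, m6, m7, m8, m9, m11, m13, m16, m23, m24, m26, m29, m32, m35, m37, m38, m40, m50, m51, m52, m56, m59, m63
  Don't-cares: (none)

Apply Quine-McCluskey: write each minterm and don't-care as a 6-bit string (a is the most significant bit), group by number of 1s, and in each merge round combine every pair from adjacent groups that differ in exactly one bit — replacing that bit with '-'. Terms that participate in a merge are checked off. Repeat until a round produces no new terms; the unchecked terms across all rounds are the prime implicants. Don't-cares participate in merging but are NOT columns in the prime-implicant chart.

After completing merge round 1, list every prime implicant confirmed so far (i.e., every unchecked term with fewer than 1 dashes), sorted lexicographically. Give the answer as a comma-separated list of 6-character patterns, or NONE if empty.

100101, 110100

[col 0] 000011*, 000110*, 000111*, 001000*, 001001*, 001011*, 001101*, 010000*, 010111*, 011000*, 011010*, 011101*, 100000*, 100011*, 100101, 100110*, 101000*, 110010*, 110011*, 110100, 111000*, 111011*, 111111*
[col 1] -00011, -00110, -01000*, -11000*, 0-0111, 0-1000*, 0-1101, 00-011, 000-11, 00011-, 001-01, 0010-1, 00100-, 01-000, 0110-0, 1-0011, 1-1000*, 10-000, 11-011, 11001-, 111-11
[col 2] --1000
Prime implicants: --1000, -00011, -00110, 0-0111, 0-1101, 00-011, 000-11, 00011-, 001-01, 0010-1, 00100-, 01-000, 0110-0, 1-0011, 10-000, 100101, 11-011, 11001-, 110100, 111-11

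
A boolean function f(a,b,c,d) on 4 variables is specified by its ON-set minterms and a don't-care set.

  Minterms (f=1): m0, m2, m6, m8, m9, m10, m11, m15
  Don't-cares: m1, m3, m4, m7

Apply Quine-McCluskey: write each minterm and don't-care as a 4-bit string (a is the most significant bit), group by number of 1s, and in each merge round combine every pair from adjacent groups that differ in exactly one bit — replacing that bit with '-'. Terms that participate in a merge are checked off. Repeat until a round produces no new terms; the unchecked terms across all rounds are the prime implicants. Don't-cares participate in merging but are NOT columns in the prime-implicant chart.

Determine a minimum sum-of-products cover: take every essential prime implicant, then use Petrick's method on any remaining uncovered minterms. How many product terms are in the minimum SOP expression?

[col 0] 0000*, 0001*, 0010*, 0011*, 0100*, 0110*, 0111*, 1000*, 1001*, 1010*, 1011*, 1111*
[col 1] -000*, -001*, -010*, -011*, -111*, 0-00*, 0-10*, 0-11*, 00-0*, 00-1*, 000-*, 001-*, 01-0*, 011-*, 1-11*, 10-0*, 10-1*, 100-*, 101-*
[col 2] --11, -0-0*, -0-1*, -00-*, -01-*, 0--0, 0-1-, 00--*, 10--*
[col 3] -0--
Prime implicants: --11, -0--, 0--0, 0-1-
PI chart (minterm → PIs covering it):
  0 | -0--,0--0
  2 | -0--,0--0,0-1-
  6 | 0--0,0-1-
  8 | -0--  (sole → essential)
  9 | -0--  (sole → essential)
  10 | -0--  (sole → essential)
  11 | --11,-0--
  15 | --11  (sole → essential)
Essential prime implicants: --11, -0--
Petrick residual → 0--0
Minimum SOP uses 3 PIs: cd + b' + a'd'

3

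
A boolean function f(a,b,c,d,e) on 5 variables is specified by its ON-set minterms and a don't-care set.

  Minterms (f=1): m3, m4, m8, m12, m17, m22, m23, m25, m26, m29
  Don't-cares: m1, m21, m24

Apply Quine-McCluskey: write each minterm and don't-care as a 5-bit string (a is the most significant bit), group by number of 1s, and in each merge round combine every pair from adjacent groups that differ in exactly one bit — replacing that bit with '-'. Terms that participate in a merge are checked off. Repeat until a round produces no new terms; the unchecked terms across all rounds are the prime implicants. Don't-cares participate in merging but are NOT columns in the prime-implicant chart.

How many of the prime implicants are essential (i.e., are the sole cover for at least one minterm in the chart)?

5

Round 0: 00001✓ 00011✓ 00100✓ 01000✓ 01100✓ 10001✓ 10101✓ 10110✓ 10111✓ 11000✓ 11001✓ 11010✓ 11101✓
Round 1: -0001 -1000 0-100 000-1 01-00 1-001✓ 1-101✓ 10-01✓ 101-1 1011- 11-01✓ 110-0 1100-
Round 2: 1--01
PIs = {-0001, -1000, 0-100, 000-1, 01-00, 1--01, 101-1, 1011-, 110-0, 1100-}
Coverage chart:
  m3: 000-1 ←essential
  m4: 0-100 ←essential
  m8: -1000,01-00
  m12: 0-100,01-00
  m17: -0001,1--01
  m22: 1011- ←essential
  m23: 101-1,1011-
  m25: 1--01,1100-
  m26: 110-0 ←essential
  m29: 1--01 ←essential
Essential: 0-100, 000-1, 1--01, 1011-, 110-0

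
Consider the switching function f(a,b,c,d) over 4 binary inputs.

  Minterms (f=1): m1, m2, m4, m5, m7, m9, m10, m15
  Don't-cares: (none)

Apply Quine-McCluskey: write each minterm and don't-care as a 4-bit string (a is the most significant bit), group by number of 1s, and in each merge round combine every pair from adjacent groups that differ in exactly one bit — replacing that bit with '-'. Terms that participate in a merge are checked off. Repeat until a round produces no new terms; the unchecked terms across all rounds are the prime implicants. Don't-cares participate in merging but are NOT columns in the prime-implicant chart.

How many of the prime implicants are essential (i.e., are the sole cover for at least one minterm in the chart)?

4

size-2^0 implicants → 0001(✓)  0010(✓)  0100(✓)  0101(✓)  0111(✓)  1001(✓)  1010(✓)  1111(✓)
size-2^1 implicants → -001  -010  -111  0-01  01-1  010-
Unchecked terms (primes): -001, -010, -111, 0-01, 01-1, 010-
Minterm coverage:
  m1 ⊆ -001,0-01
  m2 ⊆ -010 [E]
  m4 ⊆ 010- [E]
  m5 ⊆ 0-01,01-1,010-
  m7 ⊆ -111,01-1
  m9 ⊆ -001 [E]
  m10 ⊆ -010 [E]
  m15 ⊆ -111 [E]
E = {-001, -010, -111, 010-}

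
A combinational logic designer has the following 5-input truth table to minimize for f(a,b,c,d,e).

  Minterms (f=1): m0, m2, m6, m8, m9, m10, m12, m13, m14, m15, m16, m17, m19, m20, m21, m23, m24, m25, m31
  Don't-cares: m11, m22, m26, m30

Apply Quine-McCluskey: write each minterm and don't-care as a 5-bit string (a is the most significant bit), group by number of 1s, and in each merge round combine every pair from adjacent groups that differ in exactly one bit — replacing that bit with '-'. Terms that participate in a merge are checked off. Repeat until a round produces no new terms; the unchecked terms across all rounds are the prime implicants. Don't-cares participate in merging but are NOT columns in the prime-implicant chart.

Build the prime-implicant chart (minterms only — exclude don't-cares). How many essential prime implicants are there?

2

Round 0: 00000✓ 00010✓ 00110✓ 01000✓ 01001✓ 01010✓ 01011✓ 01100✓ 01101✓ 01110✓ 01111✓ 10000✓ 10001✓ 10011✓ 10100✓ 10101✓ 10110✓ 10111✓ 11000✓ 11001✓ 11010✓ 11110✓ 11111✓
Round 1: -0000✓ -0110✓ -1000✓ -1001✓ -1010✓ -1110✓ -1111✓ 0-000✓ 0-010✓ 0-110✓ 00-10✓ 000-0✓ 01-00✓ 01-01✓ 01-10✓ 01-11✓ 010-0✓ 010-1✓ 0100-✓ 0101-✓ 011-0✓ 011-1✓ 0110-✓ 0111-✓ 1-000✓ 1-001✓ 1-110✓ 1-111✓ 10-00✓ 10-01✓ 10-11✓ 100-1✓ 1000-✓ 101-0✓ 101-1✓ 1010-✓ 1011-✓ 11-10✓ 110-0✓ 1100-✓ 1111-✓
Round 2: --000 --110 -1-10 -10-0 -100- -111- 0--10 0-0-0 01--0✓ 01--1✓ 01-0-✓ 01-1-✓ 010--✓ 011--✓ 1-00- 1-11- 10--1 10-0- 101--
Round 3: 01---
PIs = {--000, --110, -1-10, -10-0, -100-, -111-, 0--10, 0-0-0, 01---, 1-00-, 1-11-, 10--1, 10-0-, 101--}
Coverage chart:
  m0: --000,0-0-0
  m2: 0--10,0-0-0
  m6: --110,0--10
  m8: --000,-10-0,-100-,0-0-0,01---
  m9: -100-,01---
  m10: -1-10,-10-0,0--10,0-0-0,01---
  m12: 01--- ←essential
  m13: 01--- ←essential
  m14: --110,-1-10,-111-,0--10,01---
  m15: -111-,01---
  m16: --000,1-00-,10-0-
  m17: 1-00-,10--1,10-0-
  m19: 10--1 ←essential
  m20: 10-0-,101--
  m21: 10--1,10-0-,101--
  m23: 1-11-,10--1,101--
  m24: --000,-10-0,-100-,1-00-
  m25: -100-,1-00-
  m31: -111-,1-11-
Essential: 01---, 10--1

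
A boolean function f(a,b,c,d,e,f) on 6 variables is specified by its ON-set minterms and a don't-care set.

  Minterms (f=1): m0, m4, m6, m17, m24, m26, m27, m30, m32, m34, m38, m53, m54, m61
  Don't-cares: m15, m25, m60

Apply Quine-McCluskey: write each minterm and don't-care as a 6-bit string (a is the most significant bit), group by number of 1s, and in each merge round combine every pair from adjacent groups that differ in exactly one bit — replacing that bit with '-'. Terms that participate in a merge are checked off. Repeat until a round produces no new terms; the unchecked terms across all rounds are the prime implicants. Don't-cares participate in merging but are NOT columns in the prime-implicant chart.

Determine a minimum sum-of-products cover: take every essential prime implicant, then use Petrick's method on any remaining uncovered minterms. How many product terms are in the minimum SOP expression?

8

size-2^0 implicants → 000000(✓)  000100(✓)  000110(✓)  001111  010001(✓)  011000(✓)  011001(✓)  011010(✓)  011011(✓)  011110(✓)  100000(✓)  100010(✓)  100110(✓)  110101(✓)  110110(✓)  111100(✓)  111101(✓)
size-2^1 implicants → -00000  -00110  000-00  0001-0  01-001  011-10  0110-0(✓)  0110-1(✓)  01100-(✓)  01101-(✓)  1-0110  100-10  1000-0  11-101  11110-
size-2^2 implicants → 0110--
Unchecked terms (primes): -00000, -00110, 000-00, 0001-0, 001111, 01-001, 011-10, 0110--, 1-0110, 100-10, 1000-0, 11-101, 11110-
Minterm coverage:
  m0 ⊆ -00000,000-00
  m4 ⊆ 000-00,0001-0
  m6 ⊆ -00110,0001-0
  m17 ⊆ 01-001 [E]
  m24 ⊆ 0110-- [E]
  m26 ⊆ 011-10,0110--
  m27 ⊆ 0110-- [E]
  m30 ⊆ 011-10 [E]
  m32 ⊆ -00000,1000-0
  m34 ⊆ 100-10,1000-0
  m38 ⊆ -00110,1-0110,100-10
  m53 ⊆ 11-101 [E]
  m54 ⊆ 1-0110 [E]
  m61 ⊆ 11-101,11110-
E = {01-001, 011-10, 0110--, 1-0110, 11-101}
Petrick residual → -00000, 0001-0, 100-10
Cover = b'c'd'e'f' + a'b'c'df' + a'bd'e'f + a'bcef' + a'bcd' + ac'def' + ab'c'ef' + abde'f  |cover|=8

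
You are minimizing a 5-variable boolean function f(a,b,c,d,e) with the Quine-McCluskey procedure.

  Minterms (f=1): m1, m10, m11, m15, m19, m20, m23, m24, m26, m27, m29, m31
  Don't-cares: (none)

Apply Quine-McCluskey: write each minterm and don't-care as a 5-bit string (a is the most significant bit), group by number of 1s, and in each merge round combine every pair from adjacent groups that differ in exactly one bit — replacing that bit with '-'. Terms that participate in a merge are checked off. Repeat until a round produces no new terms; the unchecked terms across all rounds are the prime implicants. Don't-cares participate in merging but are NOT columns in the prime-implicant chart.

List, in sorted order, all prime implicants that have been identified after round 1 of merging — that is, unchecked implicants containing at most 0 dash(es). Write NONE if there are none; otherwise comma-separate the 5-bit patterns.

[col 0] 00001, 01010*, 01011*, 01111*, 10011*, 10100, 10111*, 11000*, 11010*, 11011*, 11101*, 11111*
[col 1] -1010*, -1011*, -1111*, 01-11*, 0101-*, 1-011*, 1-111*, 10-11*, 11-11*, 110-0, 1101-*, 111-1
[col 2] -1-11, -101-, 1--11
Prime implicants: -1-11, -101-, 00001, 1--11, 10100, 110-0, 111-1

00001, 10100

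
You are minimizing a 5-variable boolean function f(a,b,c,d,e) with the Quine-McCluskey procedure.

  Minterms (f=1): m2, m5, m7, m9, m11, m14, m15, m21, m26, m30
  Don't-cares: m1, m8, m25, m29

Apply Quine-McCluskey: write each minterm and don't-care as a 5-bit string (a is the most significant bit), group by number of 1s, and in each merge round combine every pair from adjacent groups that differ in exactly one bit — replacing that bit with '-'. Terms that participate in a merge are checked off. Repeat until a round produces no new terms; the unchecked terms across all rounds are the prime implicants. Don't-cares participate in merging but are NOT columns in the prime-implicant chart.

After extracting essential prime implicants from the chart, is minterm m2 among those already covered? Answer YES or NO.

[col 0] 00001*, 00010, 00101*, 00111*, 01000*, 01001*, 01011*, 01110*, 01111*, 10101*, 11001*, 11010*, 11101*, 11110*
[col 1] -0101, -1001, -1110, 0-001, 0-111, 00-01, 001-1, 01-11, 010-1, 0100-, 0111-, 1-101, 11-01, 11-10
Prime implicants: -0101, -1001, -1110, 0-001, 0-111, 00-01, 00010, 001-1, 01-11, 010-1, 0100-, 0111-, 1-101, 11-01, 11-10
PI chart (minterm → PIs covering it):
  2 | 00010  (sole → essential)
  5 | -0101,00-01,001-1
  7 | 0-111,001-1
  9 | -1001,0-001,010-1,0100-
  11 | 01-11,010-1
  14 | -1110,0111-
  15 | 0-111,01-11,0111-
  21 | -0101,1-101
  26 | 11-10  (sole → essential)
  30 | -1110,11-10
Essential prime implicants: 00010, 11-10

YES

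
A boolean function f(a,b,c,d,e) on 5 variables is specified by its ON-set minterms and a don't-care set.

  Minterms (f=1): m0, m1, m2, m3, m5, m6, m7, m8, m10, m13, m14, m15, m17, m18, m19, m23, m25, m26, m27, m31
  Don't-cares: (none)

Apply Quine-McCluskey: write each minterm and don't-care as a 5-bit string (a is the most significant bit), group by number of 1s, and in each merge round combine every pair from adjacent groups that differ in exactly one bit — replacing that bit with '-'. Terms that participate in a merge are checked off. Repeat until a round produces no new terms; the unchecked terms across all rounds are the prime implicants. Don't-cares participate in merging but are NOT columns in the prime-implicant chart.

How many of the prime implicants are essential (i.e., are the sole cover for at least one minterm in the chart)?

3

size-2^0 implicants → 00000(✓)  00001(✓)  00010(✓)  00011(✓)  00101(✓)  00110(✓)  00111(✓)  01000(✓)  01010(✓)  01101(✓)  01110(✓)  01111(✓)  10001(✓)  10010(✓)  10011(✓)  10111(✓)  11001(✓)  11010(✓)  11011(✓)  11111(✓)
size-2^1 implicants → -0001(✓)  -0010(✓)  -0011(✓)  -0111(✓)  -1010(✓)  -1111(✓)  0-000(✓)  0-010(✓)  0-101(✓)  0-110(✓)  0-111(✓)  00-01(✓)  00-10(✓)  00-11(✓)  000-0(✓)  000-1(✓)  0000-(✓)  0001-(✓)  001-1(✓)  0011-(✓)  01-10(✓)  010-0(✓)  011-1(✓)  0111-(✓)  1-001(✓)  1-010(✓)  1-011(✓)  1-111(✓)  10-11(✓)  100-1(✓)  1001-(✓)  11-11(✓)  110-1(✓)  1101-(✓)
size-2^2 implicants → --010  --111  -0-11  -00-1  -001-  0--10  0-0-0  0-1-1  0-11-  00--1  00-1-  000--  1--11  1-0-1  1-01-
Unchecked terms (primes): --010, --111, -0-11, -00-1, -001-, 0--10, 0-0-0, 0-1-1, 0-11-, 00--1, 00-1-, 000--, 1--11, 1-0-1, 1-01-
Minterm coverage:
  m0 ⊆ 0-0-0,000--
  m1 ⊆ -00-1,00--1,000--
  m2 ⊆ --010,-001-,0--10,0-0-0,00-1-,000--
  m3 ⊆ -0-11,-00-1,-001-,00--1,00-1-,000--
  m5 ⊆ 0-1-1,00--1
  m6 ⊆ 0--10,0-11-,00-1-
  m7 ⊆ --111,-0-11,0-1-1,0-11-,00--1,00-1-
  m8 ⊆ 0-0-0 [E]
  m10 ⊆ --010,0--10,0-0-0
  m13 ⊆ 0-1-1 [E]
  m14 ⊆ 0--10,0-11-
  m15 ⊆ --111,0-1-1,0-11-
  m17 ⊆ -00-1,1-0-1
  m18 ⊆ --010,-001-,1-01-
  m19 ⊆ -0-11,-00-1,-001-,1--11,1-0-1,1-01-
  m23 ⊆ --111,-0-11,1--11
  m25 ⊆ 1-0-1 [E]
  m26 ⊆ --010,1-01-
  m27 ⊆ 1--11,1-0-1,1-01-
  m31 ⊆ --111,1--11
E = {0-0-0, 0-1-1, 1-0-1}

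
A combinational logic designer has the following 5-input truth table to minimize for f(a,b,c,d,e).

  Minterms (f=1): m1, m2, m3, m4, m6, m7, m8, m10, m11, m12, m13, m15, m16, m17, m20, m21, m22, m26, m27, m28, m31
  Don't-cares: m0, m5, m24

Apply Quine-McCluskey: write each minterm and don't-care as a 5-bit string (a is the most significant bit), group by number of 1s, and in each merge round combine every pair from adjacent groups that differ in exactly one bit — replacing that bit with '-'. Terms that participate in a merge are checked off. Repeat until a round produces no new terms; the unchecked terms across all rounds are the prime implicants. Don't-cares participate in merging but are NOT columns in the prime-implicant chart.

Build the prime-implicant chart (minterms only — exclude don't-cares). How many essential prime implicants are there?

size-2^0 implicants → 00000(✓)  00001(✓)  00010(✓)  00011(✓)  00100(✓)  00101(✓)  00110(✓)  00111(✓)  01000(✓)  01010(✓)  01011(✓)  01100(✓)  01101(✓)  01111(✓)  10000(✓)  10001(✓)  10100(✓)  10101(✓)  10110(✓)  11000(✓)  11010(✓)  11011(✓)  11100(✓)  11111(✓)
size-2^1 implicants → -0000(✓)  -0001(✓)  -0100(✓)  -0101(✓)  -0110(✓)  -1000(✓)  -1010(✓)  -1011(✓)  -1100(✓)  -1111(✓)  0-000(✓)  0-010(✓)  0-011(✓)  0-100(✓)  0-101(✓)  0-111(✓)  00-00(✓)  00-01(✓)  00-10(✓)  00-11(✓)  000-0(✓)  000-1(✓)  0000-(✓)  0001-(✓)  001-0(✓)  001-1(✓)  0010-(✓)  0011-(✓)  01-00(✓)  01-11(✓)  010-0(✓)  0101-(✓)  011-1(✓)  0110-(✓)  1-000(✓)  1-100(✓)  10-00(✓)  10-01(✓)  1000-(✓)  101-0(✓)  1010-(✓)  11-00(✓)  11-11(✓)  110-0(✓)  1101-(✓)
size-2^2 implicants → --000(✓)  --100(✓)  -0-00(✓)  -0-01(✓)  -000-(✓)  -01-0  -010-(✓)  -1-00(✓)  -1-11  -10-0  -101-  0--00(✓)  0--11  0-0-0  0-01-  0-1-1  0-10-  00--0(✓)  00--1(✓)  00-0-(✓)  00-1-(✓)  000--(✓)  001--(✓)  1--00(✓)  10-0-(✓)
size-2^3 implicants → ---00  -0-0-  00---
Unchecked terms (primes): ---00, -0-0-, -01-0, -1-11, -10-0, -101-, 0--11, 0-0-0, 0-01-, 0-1-1, 0-10-, 00---
Minterm coverage:
  m1 ⊆ -0-0-,00---
  m2 ⊆ 0-0-0,0-01-,00---
  m3 ⊆ 0--11,0-01-,00---
  m4 ⊆ ---00,-0-0-,-01-0,0-10-,00---
  m6 ⊆ -01-0,00---
  m7 ⊆ 0--11,0-1-1,00---
  m8 ⊆ ---00,-10-0,0-0-0
  m10 ⊆ -10-0,-101-,0-0-0,0-01-
  m11 ⊆ -1-11,-101-,0--11,0-01-
  m12 ⊆ ---00,0-10-
  m13 ⊆ 0-1-1,0-10-
  m15 ⊆ -1-11,0--11,0-1-1
  m16 ⊆ ---00,-0-0-
  m17 ⊆ -0-0- [E]
  m20 ⊆ ---00,-0-0-,-01-0
  m21 ⊆ -0-0- [E]
  m22 ⊆ -01-0 [E]
  m26 ⊆ -10-0,-101-
  m27 ⊆ -1-11,-101-
  m28 ⊆ ---00 [E]
  m31 ⊆ -1-11 [E]
E = {---00, -0-0-, -01-0, -1-11}

4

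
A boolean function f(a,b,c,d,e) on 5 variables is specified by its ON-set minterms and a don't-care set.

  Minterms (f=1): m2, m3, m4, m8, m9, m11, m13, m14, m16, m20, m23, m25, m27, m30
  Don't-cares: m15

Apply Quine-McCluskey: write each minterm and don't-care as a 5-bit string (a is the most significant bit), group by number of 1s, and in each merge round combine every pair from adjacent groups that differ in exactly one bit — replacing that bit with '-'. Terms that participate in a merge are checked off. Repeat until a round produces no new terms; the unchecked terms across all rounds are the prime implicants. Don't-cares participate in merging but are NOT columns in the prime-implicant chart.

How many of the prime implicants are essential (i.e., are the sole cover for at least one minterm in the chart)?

8

[col 0] 00010*, 00011*, 00100*, 01000*, 01001*, 01011*, 01101*, 01110*, 01111*, 10000*, 10100*, 10111, 11001*, 11011*, 11110*
[col 1] -0100, -1001*, -1011*, -1110, 0-011, 0001-, 01-01*, 01-11*, 010-1*, 0100-, 011-1*, 0111-, 10-00, 110-1*
[col 2] -10-1, 01--1
Prime implicants: -0100, -10-1, -1110, 0-011, 0001-, 01--1, 0100-, 0111-, 10-00, 10111
PI chart (minterm → PIs covering it):
  2 | 0001-  (sole → essential)
  3 | 0-011,0001-
  4 | -0100  (sole → essential)
  8 | 0100-  (sole → essential)
  9 | -10-1,01--1,0100-
  11 | -10-1,0-011,01--1
  13 | 01--1  (sole → essential)
  14 | -1110,0111-
  16 | 10-00  (sole → essential)
  20 | -0100,10-00
  23 | 10111  (sole → essential)
  25 | -10-1  (sole → essential)
  27 | -10-1  (sole → essential)
  30 | -1110  (sole → essential)
Essential prime implicants: -0100, -10-1, -1110, 0001-, 01--1, 0100-, 10-00, 10111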